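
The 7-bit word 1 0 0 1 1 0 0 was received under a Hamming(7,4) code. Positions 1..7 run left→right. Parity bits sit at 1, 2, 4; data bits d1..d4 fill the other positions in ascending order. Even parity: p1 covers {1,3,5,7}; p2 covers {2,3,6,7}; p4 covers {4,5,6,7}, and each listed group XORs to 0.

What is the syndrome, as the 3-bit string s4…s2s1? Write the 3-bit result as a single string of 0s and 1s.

000

s1 (pos 1,3,5,7): 1⊕0⊕1⊕0 = 0
s2 (pos 2,3,6,7): 0⊕0⊕0⊕0 = 0
s4 (pos 4,5,6,7): 1⊕1⊕0⊕0 = 0
Syndrome s4…s1 = 000 → no error.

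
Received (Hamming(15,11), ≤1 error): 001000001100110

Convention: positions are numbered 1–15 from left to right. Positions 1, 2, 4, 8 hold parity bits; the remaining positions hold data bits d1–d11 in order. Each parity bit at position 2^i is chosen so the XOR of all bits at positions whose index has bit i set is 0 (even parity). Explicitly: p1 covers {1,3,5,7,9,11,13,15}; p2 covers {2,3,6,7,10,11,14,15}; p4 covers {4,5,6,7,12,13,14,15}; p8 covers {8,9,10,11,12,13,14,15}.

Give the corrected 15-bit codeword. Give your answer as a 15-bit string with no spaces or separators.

s1 (pos 1,3,5,7,9,11,13,15): 0⊕1⊕0⊕0⊕1⊕0⊕1⊕0 = 1
s2 (pos 2,3,6,7,10,11,14,15): 0⊕1⊕0⊕0⊕1⊕0⊕1⊕0 = 1
s4 (pos 4,5,6,7,12,13,14,15): 0⊕0⊕0⊕0⊕0⊕1⊕1⊕0 = 0
s8 (pos 8,9,10,11,12,13,14,15): 0⊕1⊕1⊕0⊕0⊕1⊕1⊕0 = 0
Syndrome s8…s1 = 0011 → error at position 3.
Flip position 3: 001000001100110 → 000000001100110

000000001100110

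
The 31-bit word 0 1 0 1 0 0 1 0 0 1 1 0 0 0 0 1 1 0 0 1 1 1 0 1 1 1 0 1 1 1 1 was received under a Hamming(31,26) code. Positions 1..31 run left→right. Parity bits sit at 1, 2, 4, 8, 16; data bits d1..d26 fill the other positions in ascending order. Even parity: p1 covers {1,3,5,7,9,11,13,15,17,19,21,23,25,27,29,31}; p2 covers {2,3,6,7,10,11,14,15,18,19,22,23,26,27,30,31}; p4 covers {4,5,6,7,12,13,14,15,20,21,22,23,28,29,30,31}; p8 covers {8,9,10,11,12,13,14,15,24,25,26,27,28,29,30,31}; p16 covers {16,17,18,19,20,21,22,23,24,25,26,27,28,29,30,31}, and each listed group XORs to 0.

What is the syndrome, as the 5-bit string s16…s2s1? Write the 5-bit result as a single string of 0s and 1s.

s1 (pos 1,3,5,7,9,11,13,15,17,19,21,23,25,27,29,31): 0⊕0⊕0⊕1⊕0⊕1⊕0⊕0⊕1⊕0⊕1⊕0⊕1⊕0⊕1⊕1 = 1
s2 (pos 2,3,6,7,10,11,14,15,18,19,22,23,26,27,30,31): 1⊕0⊕0⊕1⊕1⊕1⊕0⊕0⊕0⊕0⊕1⊕0⊕1⊕0⊕1⊕1 = 0
s4 (pos 4,5,6,7,12,13,14,15,20,21,22,23,28,29,30,31): 1⊕0⊕0⊕1⊕0⊕0⊕0⊕0⊕1⊕1⊕1⊕0⊕1⊕1⊕1⊕1 = 1
s8 (pos 8,9,10,11,12,13,14,15,24,25,26,27,28,29,30,31): 0⊕0⊕1⊕1⊕0⊕0⊕0⊕0⊕1⊕1⊕1⊕0⊕1⊕1⊕1⊕1 = 1
s16 (pos 16,17,18,19,20,21,22,23,24,25,26,27,28,29,30,31): 1⊕1⊕0⊕0⊕1⊕1⊕1⊕0⊕1⊕1⊕1⊕0⊕1⊕1⊕1⊕1 = 0
Syndrome s16…s1 = 01101 → error at position 13.

01101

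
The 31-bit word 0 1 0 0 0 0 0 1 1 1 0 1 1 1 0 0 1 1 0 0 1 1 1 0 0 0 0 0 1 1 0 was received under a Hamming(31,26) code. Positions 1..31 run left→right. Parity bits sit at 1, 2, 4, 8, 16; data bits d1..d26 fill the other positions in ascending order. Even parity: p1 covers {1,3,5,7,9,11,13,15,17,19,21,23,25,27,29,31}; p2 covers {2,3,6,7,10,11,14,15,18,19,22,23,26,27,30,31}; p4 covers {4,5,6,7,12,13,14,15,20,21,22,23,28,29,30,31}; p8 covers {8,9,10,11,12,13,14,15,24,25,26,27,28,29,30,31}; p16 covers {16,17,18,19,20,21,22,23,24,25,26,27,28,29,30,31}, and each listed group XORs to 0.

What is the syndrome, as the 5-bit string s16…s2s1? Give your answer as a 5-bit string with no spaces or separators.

s1 (pos 1,3,5,7,9,11,13,15,17,19,21,23,25,27,29,31): 0⊕0⊕0⊕0⊕1⊕0⊕1⊕0⊕1⊕0⊕1⊕1⊕0⊕0⊕1⊕0 = 0
s2 (pos 2,3,6,7,10,11,14,15,18,19,22,23,26,27,30,31): 1⊕0⊕0⊕0⊕1⊕0⊕1⊕0⊕1⊕0⊕1⊕1⊕0⊕0⊕1⊕0 = 1
s4 (pos 4,5,6,7,12,13,14,15,20,21,22,23,28,29,30,31): 0⊕0⊕0⊕0⊕1⊕1⊕1⊕0⊕0⊕1⊕1⊕1⊕0⊕1⊕1⊕0 = 0
s8 (pos 8,9,10,11,12,13,14,15,24,25,26,27,28,29,30,31): 1⊕1⊕1⊕0⊕1⊕1⊕1⊕0⊕0⊕0⊕0⊕0⊕0⊕1⊕1⊕0 = 0
s16 (pos 16,17,18,19,20,21,22,23,24,25,26,27,28,29,30,31): 0⊕1⊕1⊕0⊕0⊕1⊕1⊕1⊕0⊕0⊕0⊕0⊕0⊕1⊕1⊕0 = 1
Syndrome s16…s1 = 10010 → error at position 18.

10010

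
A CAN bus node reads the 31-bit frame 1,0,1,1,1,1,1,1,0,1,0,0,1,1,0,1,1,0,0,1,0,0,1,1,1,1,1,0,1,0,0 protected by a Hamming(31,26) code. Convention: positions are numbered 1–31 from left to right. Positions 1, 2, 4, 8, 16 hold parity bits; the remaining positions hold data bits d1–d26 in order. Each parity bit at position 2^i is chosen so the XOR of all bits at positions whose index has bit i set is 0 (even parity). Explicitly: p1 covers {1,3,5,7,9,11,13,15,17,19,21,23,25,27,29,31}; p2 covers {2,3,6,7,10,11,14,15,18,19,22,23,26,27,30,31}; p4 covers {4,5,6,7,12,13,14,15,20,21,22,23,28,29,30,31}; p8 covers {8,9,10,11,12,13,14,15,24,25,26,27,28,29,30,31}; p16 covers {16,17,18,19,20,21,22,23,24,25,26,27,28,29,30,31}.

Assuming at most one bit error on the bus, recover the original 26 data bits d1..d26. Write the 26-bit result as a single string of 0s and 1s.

11110100110100100111111100

s1 (pos 1,3,5,7,9,11,13,15,17,19,21,23,25,27,29,31): 1⊕1⊕1⊕1⊕0⊕0⊕1⊕0⊕1⊕0⊕0⊕1⊕1⊕1⊕1⊕0 = 0
s2 (pos 2,3,6,7,10,11,14,15,18,19,22,23,26,27,30,31): 0⊕1⊕1⊕1⊕1⊕0⊕1⊕0⊕0⊕0⊕0⊕1⊕1⊕1⊕0⊕0 = 0
s4 (pos 4,5,6,7,12,13,14,15,20,21,22,23,28,29,30,31): 1⊕1⊕1⊕1⊕0⊕1⊕1⊕0⊕1⊕0⊕0⊕1⊕0⊕1⊕0⊕0 = 1
s8 (pos 8,9,10,11,12,13,14,15,24,25,26,27,28,29,30,31): 1⊕0⊕1⊕0⊕0⊕1⊕1⊕0⊕1⊕1⊕1⊕1⊕0⊕1⊕0⊕0 = 1
s16 (pos 16,17,18,19,20,21,22,23,24,25,26,27,28,29,30,31): 1⊕1⊕0⊕0⊕1⊕0⊕0⊕1⊕1⊕1⊕1⊕1⊕0⊕1⊕0⊕0 = 1
Syndrome s16…s1 = 11100 → error at position 28.
Flip position 28: 1011111101001101100100111110100 → 1011111101001101100100111111100
Read data bits from positions 3,5,6,7,9,10,11,12,13,14,15,17,18,19,20,21,22,23,24,25,26,27,28,29,30,31: 11110100110100100111111100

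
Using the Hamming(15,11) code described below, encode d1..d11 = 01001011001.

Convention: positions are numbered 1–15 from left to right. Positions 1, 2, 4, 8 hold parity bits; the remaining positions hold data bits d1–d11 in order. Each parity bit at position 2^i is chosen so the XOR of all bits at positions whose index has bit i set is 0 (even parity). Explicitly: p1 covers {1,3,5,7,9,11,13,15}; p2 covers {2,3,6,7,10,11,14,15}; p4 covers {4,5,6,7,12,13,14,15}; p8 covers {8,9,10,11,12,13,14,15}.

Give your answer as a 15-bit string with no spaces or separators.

000110001011001

Place data at non-parity positions: p1 p2 0 p4 1 0 0 p8 1 0 1 1 0 0 1
p1 (pos 1,3,5,7,9,11,13,15): XOR of data positions = 0⊕1⊕0⊕1⊕1⊕0⊕1 = 0
p2 (pos 2,3,6,7,10,11,14,15): XOR of data positions = 0⊕0⊕0⊕0⊕1⊕0⊕1 = 0
p4 (pos 4,5,6,7,12,13,14,15): XOR of data positions = 1⊕0⊕0⊕1⊕0⊕0⊕1 = 1
p8 (pos 8,9,10,11,12,13,14,15): XOR of data positions = 1⊕0⊕1⊕1⊕0⊕0⊕1 = 0
Codeword: 000110001011001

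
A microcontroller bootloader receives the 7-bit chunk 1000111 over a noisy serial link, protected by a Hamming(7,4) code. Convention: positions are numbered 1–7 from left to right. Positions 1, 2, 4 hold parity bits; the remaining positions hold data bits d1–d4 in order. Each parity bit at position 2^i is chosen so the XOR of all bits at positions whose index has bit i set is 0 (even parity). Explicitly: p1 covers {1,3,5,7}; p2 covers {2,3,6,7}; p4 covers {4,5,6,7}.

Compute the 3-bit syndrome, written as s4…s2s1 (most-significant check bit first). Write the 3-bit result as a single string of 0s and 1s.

s1 (pos 1,3,5,7): 1⊕0⊕1⊕1 = 1
s2 (pos 2,3,6,7): 0⊕0⊕1⊕1 = 0
s4 (pos 4,5,6,7): 0⊕1⊕1⊕1 = 1
Syndrome s4…s1 = 101 → error at position 5.

101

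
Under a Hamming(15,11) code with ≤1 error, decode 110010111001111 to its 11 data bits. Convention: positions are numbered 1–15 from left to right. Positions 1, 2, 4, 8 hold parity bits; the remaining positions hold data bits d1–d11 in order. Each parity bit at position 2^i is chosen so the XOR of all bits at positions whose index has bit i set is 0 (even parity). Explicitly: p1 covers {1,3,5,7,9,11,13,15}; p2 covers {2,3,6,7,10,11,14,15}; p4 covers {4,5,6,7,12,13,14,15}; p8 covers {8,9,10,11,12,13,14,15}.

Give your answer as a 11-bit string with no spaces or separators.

s1 (pos 1,3,5,7,9,11,13,15): 1⊕0⊕1⊕1⊕1⊕0⊕1⊕1 = 0
s2 (pos 2,3,6,7,10,11,14,15): 1⊕0⊕0⊕1⊕0⊕0⊕1⊕1 = 0
s4 (pos 4,5,6,7,12,13,14,15): 0⊕1⊕0⊕1⊕1⊕1⊕1⊕1 = 0
s8 (pos 8,9,10,11,12,13,14,15): 1⊕1⊕0⊕0⊕1⊕1⊕1⊕1 = 0
Syndrome s8…s1 = 0000 → no error.
Read data bits from positions 3,5,6,7,9,10,11,12,13,14,15: 01011001111

01011001111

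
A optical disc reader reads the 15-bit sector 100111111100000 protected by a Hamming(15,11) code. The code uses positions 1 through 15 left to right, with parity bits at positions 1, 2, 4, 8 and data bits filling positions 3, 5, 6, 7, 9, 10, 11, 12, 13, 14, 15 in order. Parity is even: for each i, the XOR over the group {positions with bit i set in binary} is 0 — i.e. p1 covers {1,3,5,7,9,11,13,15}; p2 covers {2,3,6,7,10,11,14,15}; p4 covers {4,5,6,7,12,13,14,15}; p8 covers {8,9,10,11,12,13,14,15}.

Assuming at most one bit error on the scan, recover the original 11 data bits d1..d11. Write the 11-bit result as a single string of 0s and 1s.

s1 (pos 1,3,5,7,9,11,13,15): 1⊕0⊕1⊕1⊕1⊕0⊕0⊕0 = 0
s2 (pos 2,3,6,7,10,11,14,15): 0⊕0⊕1⊕1⊕1⊕0⊕0⊕0 = 1
s4 (pos 4,5,6,7,12,13,14,15): 1⊕1⊕1⊕1⊕0⊕0⊕0⊕0 = 0
s8 (pos 8,9,10,11,12,13,14,15): 1⊕1⊕1⊕0⊕0⊕0⊕0⊕0 = 1
Syndrome s8…s1 = 1010 → error at position 10.
Flip position 10: 100111111100000 → 100111111000000
Read data bits from positions 3,5,6,7,9,10,11,12,13,14,15: 01111000000

01111000000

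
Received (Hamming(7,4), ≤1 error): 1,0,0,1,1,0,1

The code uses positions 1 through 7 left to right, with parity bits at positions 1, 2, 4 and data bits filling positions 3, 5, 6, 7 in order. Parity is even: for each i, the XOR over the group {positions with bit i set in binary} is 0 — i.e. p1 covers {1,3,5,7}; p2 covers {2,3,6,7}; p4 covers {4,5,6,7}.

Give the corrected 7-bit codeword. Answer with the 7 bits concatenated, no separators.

s1 (pos 1,3,5,7): 1⊕0⊕1⊕1 = 1
s2 (pos 2,3,6,7): 0⊕0⊕0⊕1 = 1
s4 (pos 4,5,6,7): 1⊕1⊕0⊕1 = 1
Syndrome s4…s1 = 111 → error at position 7.
Flip position 7: 1001101 → 1001100

1001100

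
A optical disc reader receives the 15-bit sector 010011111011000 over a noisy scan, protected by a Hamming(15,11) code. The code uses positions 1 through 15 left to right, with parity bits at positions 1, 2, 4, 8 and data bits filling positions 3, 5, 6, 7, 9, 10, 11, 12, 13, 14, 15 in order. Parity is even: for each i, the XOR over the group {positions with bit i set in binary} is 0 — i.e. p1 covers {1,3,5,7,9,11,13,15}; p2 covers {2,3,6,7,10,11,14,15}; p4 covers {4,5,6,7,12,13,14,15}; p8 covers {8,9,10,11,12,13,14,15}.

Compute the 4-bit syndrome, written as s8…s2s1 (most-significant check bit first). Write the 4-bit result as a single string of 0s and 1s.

s1 (pos 1,3,5,7,9,11,13,15): 0⊕0⊕1⊕1⊕1⊕1⊕0⊕0 = 0
s2 (pos 2,3,6,7,10,11,14,15): 1⊕0⊕1⊕1⊕0⊕1⊕0⊕0 = 0
s4 (pos 4,5,6,7,12,13,14,15): 0⊕1⊕1⊕1⊕1⊕0⊕0⊕0 = 0
s8 (pos 8,9,10,11,12,13,14,15): 1⊕1⊕0⊕1⊕1⊕0⊕0⊕0 = 0
Syndrome s8…s1 = 0000 → no error.

0000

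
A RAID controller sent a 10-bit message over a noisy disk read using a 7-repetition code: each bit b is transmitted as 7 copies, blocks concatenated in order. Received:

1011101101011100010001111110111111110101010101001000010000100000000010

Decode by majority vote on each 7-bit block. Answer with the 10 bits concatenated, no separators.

1101110000

Block 1 (1011101): 5 ones → 1
Block 2 (1010111): 5 ones → 1
Block 3 (0001000): 1 one → 0
Block 4 (1111110): 6 ones → 1
Block 5 (1111111): 7 ones → 1
Block 6 (1010101): 4 ones → 1
Block 7 (0101001): 3 ones → 0
Block 8 (0000100): 1 one → 0
Block 9 (0010000): 1 one → 0
Block 10 (0000010): 1 one → 0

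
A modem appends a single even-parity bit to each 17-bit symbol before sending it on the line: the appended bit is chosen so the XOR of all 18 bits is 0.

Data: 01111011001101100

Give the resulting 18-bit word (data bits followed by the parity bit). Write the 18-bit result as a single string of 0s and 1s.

011110110011011000

XOR of the 17 data bits: 0⊕1⊕1⊕1⊕1⊕0⊕1⊕1⊕0⊕0⊕1⊕1⊕0⊕1⊕1⊕0⊕0 = 0
Parity bit = 0 (so all 18 bits XOR to 0).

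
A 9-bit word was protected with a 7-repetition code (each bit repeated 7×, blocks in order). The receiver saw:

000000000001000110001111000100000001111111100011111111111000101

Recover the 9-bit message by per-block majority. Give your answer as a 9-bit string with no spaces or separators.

Block 1 (0000000): 0 ones → 0
Block 2 (0000100): 1 one → 0
Block 3 (0110001): 3 ones → 0
Block 4 (1110001): 4 ones → 1
Block 5 (0000000): 0 ones → 0
Block 6 (1111111): 7 ones → 1
Block 7 (1000111): 4 ones → 1
Block 8 (1111111): 7 ones → 1
Block 9 (1000101): 3 ones → 0

000101110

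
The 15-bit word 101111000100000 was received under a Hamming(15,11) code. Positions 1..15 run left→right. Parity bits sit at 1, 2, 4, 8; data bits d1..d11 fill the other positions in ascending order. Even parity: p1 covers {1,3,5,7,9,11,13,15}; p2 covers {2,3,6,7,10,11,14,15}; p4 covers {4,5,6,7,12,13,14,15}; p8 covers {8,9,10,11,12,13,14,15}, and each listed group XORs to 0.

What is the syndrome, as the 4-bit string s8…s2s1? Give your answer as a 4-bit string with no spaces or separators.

1111

s1 (pos 1,3,5,7,9,11,13,15): 1⊕1⊕1⊕0⊕0⊕0⊕0⊕0 = 1
s2 (pos 2,3,6,7,10,11,14,15): 0⊕1⊕1⊕0⊕1⊕0⊕0⊕0 = 1
s4 (pos 4,5,6,7,12,13,14,15): 1⊕1⊕1⊕0⊕0⊕0⊕0⊕0 = 1
s8 (pos 8,9,10,11,12,13,14,15): 0⊕0⊕1⊕0⊕0⊕0⊕0⊕0 = 1
Syndrome s8…s1 = 1111 → error at position 15.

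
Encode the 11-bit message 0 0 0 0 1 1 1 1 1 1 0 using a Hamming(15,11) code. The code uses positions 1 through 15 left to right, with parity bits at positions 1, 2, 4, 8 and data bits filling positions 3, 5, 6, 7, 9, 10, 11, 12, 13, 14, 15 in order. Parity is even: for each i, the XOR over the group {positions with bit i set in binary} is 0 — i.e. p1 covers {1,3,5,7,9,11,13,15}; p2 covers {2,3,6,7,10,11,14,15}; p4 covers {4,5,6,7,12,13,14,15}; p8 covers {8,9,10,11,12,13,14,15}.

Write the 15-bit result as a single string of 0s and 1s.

110100001111110

Place data at non-parity positions: p1 p2 0 p4 0 0 0 p8 1 1 1 1 1 1 0
p1 (pos 1,3,5,7,9,11,13,15): XOR of data positions = 0⊕0⊕0⊕1⊕1⊕1⊕0 = 1
p2 (pos 2,3,6,7,10,11,14,15): XOR of data positions = 0⊕0⊕0⊕1⊕1⊕1⊕0 = 1
p4 (pos 4,5,6,7,12,13,14,15): XOR of data positions = 0⊕0⊕0⊕1⊕1⊕1⊕0 = 1
p8 (pos 8,9,10,11,12,13,14,15): XOR of data positions = 1⊕1⊕1⊕1⊕1⊕1⊕0 = 0
Codeword: 110100001111110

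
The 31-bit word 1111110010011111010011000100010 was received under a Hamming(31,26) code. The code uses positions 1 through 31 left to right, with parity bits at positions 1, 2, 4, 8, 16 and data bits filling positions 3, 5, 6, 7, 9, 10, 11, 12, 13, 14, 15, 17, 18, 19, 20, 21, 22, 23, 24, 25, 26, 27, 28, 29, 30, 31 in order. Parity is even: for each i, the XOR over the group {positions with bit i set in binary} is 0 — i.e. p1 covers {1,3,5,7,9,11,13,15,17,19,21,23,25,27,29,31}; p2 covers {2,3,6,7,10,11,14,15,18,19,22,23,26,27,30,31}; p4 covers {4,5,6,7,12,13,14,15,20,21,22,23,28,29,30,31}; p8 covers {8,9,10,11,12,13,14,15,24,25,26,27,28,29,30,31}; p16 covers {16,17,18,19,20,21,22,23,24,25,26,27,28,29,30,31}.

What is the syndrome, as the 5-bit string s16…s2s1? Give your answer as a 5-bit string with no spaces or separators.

01011

s1 (pos 1,3,5,7,9,11,13,15,17,19,21,23,25,27,29,31): 1⊕1⊕1⊕0⊕1⊕0⊕1⊕1⊕0⊕0⊕1⊕0⊕0⊕0⊕0⊕0 = 1
s2 (pos 2,3,6,7,10,11,14,15,18,19,22,23,26,27,30,31): 1⊕1⊕1⊕0⊕0⊕0⊕1⊕1⊕1⊕0⊕1⊕0⊕1⊕0⊕1⊕0 = 1
s4 (pos 4,5,6,7,12,13,14,15,20,21,22,23,28,29,30,31): 1⊕1⊕1⊕0⊕1⊕1⊕1⊕1⊕0⊕1⊕1⊕0⊕0⊕0⊕1⊕0 = 0
s8 (pos 8,9,10,11,12,13,14,15,24,25,26,27,28,29,30,31): 0⊕1⊕0⊕0⊕1⊕1⊕1⊕1⊕0⊕0⊕1⊕0⊕0⊕0⊕1⊕0 = 1
s16 (pos 16,17,18,19,20,21,22,23,24,25,26,27,28,29,30,31): 1⊕0⊕1⊕0⊕0⊕1⊕1⊕0⊕0⊕0⊕1⊕0⊕0⊕0⊕1⊕0 = 0
Syndrome s16…s1 = 01011 → error at position 11.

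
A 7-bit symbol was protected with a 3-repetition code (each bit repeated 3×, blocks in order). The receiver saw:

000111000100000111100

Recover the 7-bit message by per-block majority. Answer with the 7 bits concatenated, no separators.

Block 1 (000): 0 ones → 0
Block 2 (111): 3 ones → 1
Block 3 (000): 0 ones → 0
Block 4 (100): 1 one → 0
Block 5 (000): 0 ones → 0
Block 6 (111): 3 ones → 1
Block 7 (100): 1 one → 0

0100010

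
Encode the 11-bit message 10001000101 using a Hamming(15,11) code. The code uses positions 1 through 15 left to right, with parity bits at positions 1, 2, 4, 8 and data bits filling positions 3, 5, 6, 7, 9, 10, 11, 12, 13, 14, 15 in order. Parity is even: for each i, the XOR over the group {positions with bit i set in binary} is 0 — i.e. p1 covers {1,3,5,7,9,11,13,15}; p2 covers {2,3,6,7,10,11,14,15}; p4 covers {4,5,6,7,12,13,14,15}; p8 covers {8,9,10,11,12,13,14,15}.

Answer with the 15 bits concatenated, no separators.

Place data at non-parity positions: p1 p2 1 p4 0 0 0 p8 1 0 0 0 1 0 1
p1 (pos 1,3,5,7,9,11,13,15): XOR of data positions = 1⊕0⊕0⊕1⊕0⊕1⊕1 = 0
p2 (pos 2,3,6,7,10,11,14,15): XOR of data positions = 1⊕0⊕0⊕0⊕0⊕0⊕1 = 0
p4 (pos 4,5,6,7,12,13,14,15): XOR of data positions = 0⊕0⊕0⊕0⊕1⊕0⊕1 = 0
p8 (pos 8,9,10,11,12,13,14,15): XOR of data positions = 1⊕0⊕0⊕0⊕1⊕0⊕1 = 1
Codeword: 001000011000101

001000011000101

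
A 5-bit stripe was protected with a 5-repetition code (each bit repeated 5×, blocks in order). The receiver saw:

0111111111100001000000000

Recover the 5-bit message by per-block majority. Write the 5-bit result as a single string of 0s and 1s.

11000

Block 1 (01111): 4 ones → 1
Block 2 (11111): 5 ones → 1
Block 3 (10000): 1 one → 0
Block 4 (10000): 1 one → 0
Block 5 (00000): 0 ones → 0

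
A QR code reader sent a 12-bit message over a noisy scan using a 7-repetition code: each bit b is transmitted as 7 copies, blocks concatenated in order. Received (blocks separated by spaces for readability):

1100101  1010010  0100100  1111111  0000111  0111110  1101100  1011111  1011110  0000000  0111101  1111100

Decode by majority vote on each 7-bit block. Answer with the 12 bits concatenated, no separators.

100101111011

Block 1 (1100101): 4 ones → 1
Block 2 (1010010): 3 ones → 0
Block 3 (0100100): 2 ones → 0
Block 4 (1111111): 7 ones → 1
Block 5 (0000111): 3 ones → 0
Block 6 (0111110): 5 ones → 1
Block 7 (1101100): 4 ones → 1
Block 8 (1011111): 6 ones → 1
Block 9 (1011110): 5 ones → 1
Block 10 (0000000): 0 ones → 0
Block 11 (0111101): 5 ones → 1
Block 12 (1111100): 5 ones → 1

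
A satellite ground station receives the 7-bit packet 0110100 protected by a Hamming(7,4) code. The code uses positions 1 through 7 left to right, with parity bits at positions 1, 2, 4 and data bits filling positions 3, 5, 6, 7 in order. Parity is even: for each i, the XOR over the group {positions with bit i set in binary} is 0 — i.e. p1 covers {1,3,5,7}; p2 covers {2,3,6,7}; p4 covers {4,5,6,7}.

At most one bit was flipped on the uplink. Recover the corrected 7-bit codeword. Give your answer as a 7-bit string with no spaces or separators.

0111100

s1 (pos 1,3,5,7): 0⊕1⊕1⊕0 = 0
s2 (pos 2,3,6,7): 1⊕1⊕0⊕0 = 0
s4 (pos 4,5,6,7): 0⊕1⊕0⊕0 = 1
Syndrome s4…s1 = 100 → error at position 4.
Flip position 4: 0110100 → 0111100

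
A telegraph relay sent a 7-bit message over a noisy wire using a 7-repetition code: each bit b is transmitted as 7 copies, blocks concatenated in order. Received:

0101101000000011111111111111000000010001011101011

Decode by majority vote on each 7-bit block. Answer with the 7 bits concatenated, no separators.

Block 1 (0101101): 4 ones → 1
Block 2 (0000000): 0 ones → 0
Block 3 (1111111): 7 ones → 1
Block 4 (1111111): 7 ones → 1
Block 5 (0000000): 0 ones → 0
Block 6 (1000101): 3 ones → 0
Block 7 (1101011): 5 ones → 1

1011001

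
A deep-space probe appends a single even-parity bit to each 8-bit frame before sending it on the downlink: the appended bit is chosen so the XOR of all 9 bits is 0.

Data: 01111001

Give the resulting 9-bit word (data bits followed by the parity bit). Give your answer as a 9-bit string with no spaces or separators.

XOR of the 8 data bits: 0⊕1⊕1⊕1⊕1⊕0⊕0⊕1 = 1
Parity bit = 1 (so all 9 bits XOR to 0).

011110011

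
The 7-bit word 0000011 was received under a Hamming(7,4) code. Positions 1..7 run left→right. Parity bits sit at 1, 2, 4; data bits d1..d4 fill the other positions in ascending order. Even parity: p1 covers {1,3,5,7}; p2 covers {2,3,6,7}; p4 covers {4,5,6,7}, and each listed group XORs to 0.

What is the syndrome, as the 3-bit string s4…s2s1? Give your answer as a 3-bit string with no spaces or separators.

s1 (pos 1,3,5,7): 0⊕0⊕0⊕1 = 1
s2 (pos 2,3,6,7): 0⊕0⊕1⊕1 = 0
s4 (pos 4,5,6,7): 0⊕0⊕1⊕1 = 0
Syndrome s4…s1 = 001 → error at position 1.

001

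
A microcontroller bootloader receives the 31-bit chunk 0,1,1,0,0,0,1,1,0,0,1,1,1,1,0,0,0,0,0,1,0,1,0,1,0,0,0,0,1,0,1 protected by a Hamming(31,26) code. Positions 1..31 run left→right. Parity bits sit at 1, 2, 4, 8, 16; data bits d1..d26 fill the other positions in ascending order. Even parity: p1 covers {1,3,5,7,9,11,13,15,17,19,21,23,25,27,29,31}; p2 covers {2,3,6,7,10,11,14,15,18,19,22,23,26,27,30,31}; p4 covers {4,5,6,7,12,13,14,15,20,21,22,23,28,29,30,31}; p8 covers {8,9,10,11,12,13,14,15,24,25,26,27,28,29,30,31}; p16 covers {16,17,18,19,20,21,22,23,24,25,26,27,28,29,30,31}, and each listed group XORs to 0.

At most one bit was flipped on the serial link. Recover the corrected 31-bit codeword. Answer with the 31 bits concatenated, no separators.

s1 (pos 1,3,5,7,9,11,13,15,17,19,21,23,25,27,29,31): 0⊕1⊕0⊕1⊕0⊕1⊕1⊕0⊕0⊕0⊕0⊕0⊕0⊕0⊕1⊕1 = 0
s2 (pos 2,3,6,7,10,11,14,15,18,19,22,23,26,27,30,31): 1⊕1⊕0⊕1⊕0⊕1⊕1⊕0⊕0⊕0⊕1⊕0⊕0⊕0⊕0⊕1 = 1
s4 (pos 4,5,6,7,12,13,14,15,20,21,22,23,28,29,30,31): 0⊕0⊕0⊕1⊕1⊕1⊕1⊕0⊕1⊕0⊕1⊕0⊕0⊕1⊕0⊕1 = 0
s8 (pos 8,9,10,11,12,13,14,15,24,25,26,27,28,29,30,31): 1⊕0⊕0⊕1⊕1⊕1⊕1⊕0⊕1⊕0⊕0⊕0⊕0⊕1⊕0⊕1 = 0
s16 (pos 16,17,18,19,20,21,22,23,24,25,26,27,28,29,30,31): 0⊕0⊕0⊕0⊕1⊕0⊕1⊕0⊕1⊕0⊕0⊕0⊕0⊕1⊕0⊕1 = 1
Syndrome s16…s1 = 10010 → error at position 18.
Flip position 18: 0110001100111100000101010000101 → 0110001100111100010101010000101

0110001100111100010101010000101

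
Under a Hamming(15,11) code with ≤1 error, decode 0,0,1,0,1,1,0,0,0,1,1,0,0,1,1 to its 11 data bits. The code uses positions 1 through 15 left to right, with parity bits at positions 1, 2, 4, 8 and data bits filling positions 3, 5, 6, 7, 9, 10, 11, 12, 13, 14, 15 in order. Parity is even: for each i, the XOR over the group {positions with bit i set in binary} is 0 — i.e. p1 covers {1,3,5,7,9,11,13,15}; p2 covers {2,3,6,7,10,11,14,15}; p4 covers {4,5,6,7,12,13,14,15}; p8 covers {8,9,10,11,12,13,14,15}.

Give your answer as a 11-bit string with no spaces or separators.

11100110011

s1 (pos 1,3,5,7,9,11,13,15): 0⊕1⊕1⊕0⊕0⊕1⊕0⊕1 = 0
s2 (pos 2,3,6,7,10,11,14,15): 0⊕1⊕1⊕0⊕1⊕1⊕1⊕1 = 0
s4 (pos 4,5,6,7,12,13,14,15): 0⊕1⊕1⊕0⊕0⊕0⊕1⊕1 = 0
s8 (pos 8,9,10,11,12,13,14,15): 0⊕0⊕1⊕1⊕0⊕0⊕1⊕1 = 0
Syndrome s8…s1 = 0000 → no error.
Read data bits from positions 3,5,6,7,9,10,11,12,13,14,15: 11100110011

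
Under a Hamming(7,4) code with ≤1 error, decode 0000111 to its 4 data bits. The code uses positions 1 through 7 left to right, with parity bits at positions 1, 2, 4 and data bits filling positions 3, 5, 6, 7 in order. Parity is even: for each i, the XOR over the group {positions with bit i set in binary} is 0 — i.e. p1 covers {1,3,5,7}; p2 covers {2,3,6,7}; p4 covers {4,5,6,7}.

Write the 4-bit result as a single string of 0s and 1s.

s1 (pos 1,3,5,7): 0⊕0⊕1⊕1 = 0
s2 (pos 2,3,6,7): 0⊕0⊕1⊕1 = 0
s4 (pos 4,5,6,7): 0⊕1⊕1⊕1 = 1
Syndrome s4…s1 = 100 → error at position 4.
Flip position 4: 0000111 → 0001111
Read data bits from positions 3,5,6,7: 0111

0111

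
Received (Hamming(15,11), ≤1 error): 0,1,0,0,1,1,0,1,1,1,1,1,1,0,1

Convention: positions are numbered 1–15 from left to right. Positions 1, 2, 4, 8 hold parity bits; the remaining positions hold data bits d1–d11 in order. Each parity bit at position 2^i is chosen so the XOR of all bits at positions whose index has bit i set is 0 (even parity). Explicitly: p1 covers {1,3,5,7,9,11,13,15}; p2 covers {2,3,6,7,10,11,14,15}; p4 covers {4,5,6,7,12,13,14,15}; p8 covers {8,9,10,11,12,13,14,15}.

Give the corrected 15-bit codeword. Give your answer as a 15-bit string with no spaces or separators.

s1 (pos 1,3,5,7,9,11,13,15): 0⊕0⊕1⊕0⊕1⊕1⊕1⊕1 = 1
s2 (pos 2,3,6,7,10,11,14,15): 1⊕0⊕1⊕0⊕1⊕1⊕0⊕1 = 1
s4 (pos 4,5,6,7,12,13,14,15): 0⊕1⊕1⊕0⊕1⊕1⊕0⊕1 = 1
s8 (pos 8,9,10,11,12,13,14,15): 1⊕1⊕1⊕1⊕1⊕1⊕0⊕1 = 1
Syndrome s8…s1 = 1111 → error at position 15.
Flip position 15: 010011011111101 → 010011011111100

010011011111100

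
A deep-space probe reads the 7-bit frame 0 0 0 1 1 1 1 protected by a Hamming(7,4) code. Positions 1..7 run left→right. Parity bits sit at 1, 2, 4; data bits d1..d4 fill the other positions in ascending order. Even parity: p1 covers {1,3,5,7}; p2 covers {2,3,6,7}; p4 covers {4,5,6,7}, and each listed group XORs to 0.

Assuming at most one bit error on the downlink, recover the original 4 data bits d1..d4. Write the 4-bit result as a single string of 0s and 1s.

0111

s1 (pos 1,3,5,7): 0⊕0⊕1⊕1 = 0
s2 (pos 2,3,6,7): 0⊕0⊕1⊕1 = 0
s4 (pos 4,5,6,7): 1⊕1⊕1⊕1 = 0
Syndrome s4…s1 = 000 → no error.
Read data bits from positions 3,5,6,7: 0111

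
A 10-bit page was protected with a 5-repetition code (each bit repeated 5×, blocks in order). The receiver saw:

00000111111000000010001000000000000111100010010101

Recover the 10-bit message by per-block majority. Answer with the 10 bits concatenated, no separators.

Block 1 (00000): 0 ones → 0
Block 2 (11111): 5 ones → 1
Block 3 (10000): 1 one → 0
Block 4 (00010): 1 one → 0
Block 5 (00100): 1 one → 0
Block 6 (00000): 0 ones → 0
Block 7 (00000): 0 ones → 0
Block 8 (11110): 4 ones → 1
Block 9 (00100): 1 one → 0
Block 10 (10101): 3 ones → 1

0100000101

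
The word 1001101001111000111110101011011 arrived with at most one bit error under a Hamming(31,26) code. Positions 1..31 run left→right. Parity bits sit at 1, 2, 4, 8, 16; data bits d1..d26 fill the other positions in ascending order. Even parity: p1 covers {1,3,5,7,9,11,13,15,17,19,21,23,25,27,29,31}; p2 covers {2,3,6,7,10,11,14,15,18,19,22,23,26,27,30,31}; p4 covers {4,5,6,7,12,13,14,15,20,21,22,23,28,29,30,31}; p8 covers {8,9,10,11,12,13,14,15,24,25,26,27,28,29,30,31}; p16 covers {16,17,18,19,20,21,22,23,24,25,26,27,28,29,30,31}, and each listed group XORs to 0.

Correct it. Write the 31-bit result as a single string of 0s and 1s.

s1 (pos 1,3,5,7,9,11,13,15,17,19,21,23,25,27,29,31): 1⊕0⊕1⊕1⊕0⊕1⊕1⊕0⊕1⊕1⊕1⊕1⊕1⊕1⊕0⊕1 = 0
s2 (pos 2,3,6,7,10,11,14,15,18,19,22,23,26,27,30,31): 0⊕0⊕0⊕1⊕1⊕1⊕0⊕0⊕1⊕1⊕0⊕1⊕0⊕1⊕1⊕1 = 1
s4 (pos 4,5,6,7,12,13,14,15,20,21,22,23,28,29,30,31): 1⊕1⊕0⊕1⊕1⊕1⊕0⊕0⊕1⊕1⊕0⊕1⊕1⊕0⊕1⊕1 = 1
s8 (pos 8,9,10,11,12,13,14,15,24,25,26,27,28,29,30,31): 0⊕0⊕1⊕1⊕1⊕1⊕0⊕0⊕0⊕1⊕0⊕1⊕1⊕0⊕1⊕1 = 1
s16 (pos 16,17,18,19,20,21,22,23,24,25,26,27,28,29,30,31): 0⊕1⊕1⊕1⊕1⊕1⊕0⊕1⊕0⊕1⊕0⊕1⊕1⊕0⊕1⊕1 = 1
Syndrome s16…s1 = 11110 → error at position 30.
Flip position 30: 1001101001111000111110101011011 → 1001101001111000111110101011001

1001101001111000111110101011001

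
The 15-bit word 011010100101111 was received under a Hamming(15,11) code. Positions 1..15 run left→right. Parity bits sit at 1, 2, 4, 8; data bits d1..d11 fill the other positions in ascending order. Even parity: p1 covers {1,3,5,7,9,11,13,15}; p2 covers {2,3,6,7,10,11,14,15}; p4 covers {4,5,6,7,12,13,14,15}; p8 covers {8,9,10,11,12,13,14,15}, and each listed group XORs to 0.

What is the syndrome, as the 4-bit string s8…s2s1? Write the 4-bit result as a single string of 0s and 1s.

1001

s1 (pos 1,3,5,7,9,11,13,15): 0⊕1⊕1⊕1⊕0⊕0⊕1⊕1 = 1
s2 (pos 2,3,6,7,10,11,14,15): 1⊕1⊕0⊕1⊕1⊕0⊕1⊕1 = 0
s4 (pos 4,5,6,7,12,13,14,15): 0⊕1⊕0⊕1⊕1⊕1⊕1⊕1 = 0
s8 (pos 8,9,10,11,12,13,14,15): 0⊕0⊕1⊕0⊕1⊕1⊕1⊕1 = 1
Syndrome s8…s1 = 1001 → error at position 9.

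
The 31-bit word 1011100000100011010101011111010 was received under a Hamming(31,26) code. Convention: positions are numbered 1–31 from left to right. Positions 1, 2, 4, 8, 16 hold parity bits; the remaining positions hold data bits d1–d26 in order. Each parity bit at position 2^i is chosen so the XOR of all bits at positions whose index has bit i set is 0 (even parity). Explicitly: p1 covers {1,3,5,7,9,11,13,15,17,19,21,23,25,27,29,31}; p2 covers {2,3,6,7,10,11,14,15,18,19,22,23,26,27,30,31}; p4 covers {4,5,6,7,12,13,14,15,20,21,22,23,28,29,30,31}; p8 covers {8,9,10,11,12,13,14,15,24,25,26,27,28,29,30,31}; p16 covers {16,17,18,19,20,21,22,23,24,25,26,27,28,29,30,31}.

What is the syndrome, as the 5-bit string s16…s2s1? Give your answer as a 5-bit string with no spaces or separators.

s1 (pos 1,3,5,7,9,11,13,15,17,19,21,23,25,27,29,31): 1⊕1⊕1⊕0⊕0⊕1⊕0⊕1⊕0⊕0⊕0⊕0⊕1⊕1⊕0⊕0 = 1
s2 (pos 2,3,6,7,10,11,14,15,18,19,22,23,26,27,30,31): 0⊕1⊕0⊕0⊕0⊕1⊕0⊕1⊕1⊕0⊕1⊕0⊕1⊕1⊕1⊕0 = 0
s4 (pos 4,5,6,7,12,13,14,15,20,21,22,23,28,29,30,31): 1⊕1⊕0⊕0⊕0⊕0⊕0⊕1⊕1⊕0⊕1⊕0⊕1⊕0⊕1⊕0 = 1
s8 (pos 8,9,10,11,12,13,14,15,24,25,26,27,28,29,30,31): 0⊕0⊕0⊕1⊕0⊕0⊕0⊕1⊕1⊕1⊕1⊕1⊕1⊕0⊕1⊕0 = 0
s16 (pos 16,17,18,19,20,21,22,23,24,25,26,27,28,29,30,31): 1⊕0⊕1⊕0⊕1⊕0⊕1⊕0⊕1⊕1⊕1⊕1⊕1⊕0⊕1⊕0 = 0
Syndrome s16…s1 = 00101 → error at position 5.

00101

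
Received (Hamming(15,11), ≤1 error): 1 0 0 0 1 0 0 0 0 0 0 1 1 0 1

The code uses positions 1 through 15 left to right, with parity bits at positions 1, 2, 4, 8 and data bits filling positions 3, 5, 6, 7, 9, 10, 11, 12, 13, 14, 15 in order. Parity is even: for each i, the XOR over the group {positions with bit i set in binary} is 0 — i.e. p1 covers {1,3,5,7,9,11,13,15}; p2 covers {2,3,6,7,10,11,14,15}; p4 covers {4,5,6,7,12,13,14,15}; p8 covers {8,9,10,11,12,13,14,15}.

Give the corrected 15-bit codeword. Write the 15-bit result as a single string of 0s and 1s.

100010000101101

s1 (pos 1,3,5,7,9,11,13,15): 1⊕0⊕1⊕0⊕0⊕0⊕1⊕1 = 0
s2 (pos 2,3,6,7,10,11,14,15): 0⊕0⊕0⊕0⊕0⊕0⊕0⊕1 = 1
s4 (pos 4,5,6,7,12,13,14,15): 0⊕1⊕0⊕0⊕1⊕1⊕0⊕1 = 0
s8 (pos 8,9,10,11,12,13,14,15): 0⊕0⊕0⊕0⊕1⊕1⊕0⊕1 = 1
Syndrome s8…s1 = 1010 → error at position 10.
Flip position 10: 100010000001101 → 100010000101101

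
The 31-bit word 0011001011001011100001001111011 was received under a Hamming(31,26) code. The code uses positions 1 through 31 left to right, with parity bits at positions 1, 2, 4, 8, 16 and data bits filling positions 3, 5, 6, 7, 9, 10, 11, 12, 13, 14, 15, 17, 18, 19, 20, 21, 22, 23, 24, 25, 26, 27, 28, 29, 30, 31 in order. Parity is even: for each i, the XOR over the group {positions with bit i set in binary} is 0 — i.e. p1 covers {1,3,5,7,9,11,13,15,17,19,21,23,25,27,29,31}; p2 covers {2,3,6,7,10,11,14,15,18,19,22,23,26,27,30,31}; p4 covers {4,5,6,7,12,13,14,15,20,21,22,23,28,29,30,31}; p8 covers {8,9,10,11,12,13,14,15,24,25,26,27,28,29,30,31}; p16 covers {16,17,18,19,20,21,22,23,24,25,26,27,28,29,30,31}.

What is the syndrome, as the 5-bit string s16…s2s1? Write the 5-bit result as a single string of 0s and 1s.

s1 (pos 1,3,5,7,9,11,13,15,17,19,21,23,25,27,29,31): 0⊕1⊕0⊕1⊕1⊕0⊕1⊕1⊕1⊕0⊕0⊕0⊕1⊕1⊕0⊕1 = 1
s2 (pos 2,3,6,7,10,11,14,15,18,19,22,23,26,27,30,31): 0⊕1⊕0⊕1⊕1⊕0⊕0⊕1⊕0⊕0⊕1⊕0⊕1⊕1⊕1⊕1 = 1
s4 (pos 4,5,6,7,12,13,14,15,20,21,22,23,28,29,30,31): 1⊕0⊕0⊕1⊕0⊕1⊕0⊕1⊕0⊕0⊕1⊕0⊕1⊕0⊕1⊕1 = 0
s8 (pos 8,9,10,11,12,13,14,15,24,25,26,27,28,29,30,31): 0⊕1⊕1⊕0⊕0⊕1⊕0⊕1⊕0⊕1⊕1⊕1⊕1⊕0⊕1⊕1 = 0
s16 (pos 16,17,18,19,20,21,22,23,24,25,26,27,28,29,30,31): 1⊕1⊕0⊕0⊕0⊕0⊕1⊕0⊕0⊕1⊕1⊕1⊕1⊕0⊕1⊕1 = 1
Syndrome s16…s1 = 10011 → error at position 19.

10011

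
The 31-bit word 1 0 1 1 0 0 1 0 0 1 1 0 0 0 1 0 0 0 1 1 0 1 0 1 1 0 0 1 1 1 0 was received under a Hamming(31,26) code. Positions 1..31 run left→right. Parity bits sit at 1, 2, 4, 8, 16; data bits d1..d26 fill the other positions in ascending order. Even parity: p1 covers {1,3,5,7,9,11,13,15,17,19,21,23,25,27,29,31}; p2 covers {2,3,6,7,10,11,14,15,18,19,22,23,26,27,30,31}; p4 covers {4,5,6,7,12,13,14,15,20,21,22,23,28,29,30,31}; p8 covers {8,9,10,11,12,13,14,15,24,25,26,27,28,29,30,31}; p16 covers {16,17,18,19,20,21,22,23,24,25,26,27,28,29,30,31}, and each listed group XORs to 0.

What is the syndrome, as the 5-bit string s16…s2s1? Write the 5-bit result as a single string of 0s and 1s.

00000

s1 (pos 1,3,5,7,9,11,13,15,17,19,21,23,25,27,29,31): 1⊕1⊕0⊕1⊕0⊕1⊕0⊕1⊕0⊕1⊕0⊕0⊕1⊕0⊕1⊕0 = 0
s2 (pos 2,3,6,7,10,11,14,15,18,19,22,23,26,27,30,31): 0⊕1⊕0⊕1⊕1⊕1⊕0⊕1⊕0⊕1⊕1⊕0⊕0⊕0⊕1⊕0 = 0
s4 (pos 4,5,6,7,12,13,14,15,20,21,22,23,28,29,30,31): 1⊕0⊕0⊕1⊕0⊕0⊕0⊕1⊕1⊕0⊕1⊕0⊕1⊕1⊕1⊕0 = 0
s8 (pos 8,9,10,11,12,13,14,15,24,25,26,27,28,29,30,31): 0⊕0⊕1⊕1⊕0⊕0⊕0⊕1⊕1⊕1⊕0⊕0⊕1⊕1⊕1⊕0 = 0
s16 (pos 16,17,18,19,20,21,22,23,24,25,26,27,28,29,30,31): 0⊕0⊕0⊕1⊕1⊕0⊕1⊕0⊕1⊕1⊕0⊕0⊕1⊕1⊕1⊕0 = 0
Syndrome s16…s1 = 00000 → no error.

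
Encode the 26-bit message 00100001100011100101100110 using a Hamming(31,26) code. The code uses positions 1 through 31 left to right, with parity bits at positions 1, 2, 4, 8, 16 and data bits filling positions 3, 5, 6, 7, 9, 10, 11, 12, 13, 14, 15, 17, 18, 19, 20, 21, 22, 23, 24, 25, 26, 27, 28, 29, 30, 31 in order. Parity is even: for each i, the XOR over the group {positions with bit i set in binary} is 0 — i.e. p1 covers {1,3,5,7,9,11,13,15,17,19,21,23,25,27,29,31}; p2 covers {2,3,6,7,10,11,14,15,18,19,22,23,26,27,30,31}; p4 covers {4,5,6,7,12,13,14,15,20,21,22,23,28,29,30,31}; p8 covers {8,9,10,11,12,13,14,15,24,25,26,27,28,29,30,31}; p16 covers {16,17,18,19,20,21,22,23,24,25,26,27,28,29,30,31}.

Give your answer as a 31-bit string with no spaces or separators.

Place data at non-parity positions: p1 p2 0 p4 0 1 0 p8 0 0 0 1 1 0 0 p16 0 1 1 1 0 0 1 0 1 1 0 0 1 1 0
p1 (pos 1,3,5,7,9,11,13,15,17,19,21,23,25,27,29,31): XOR of data positions = 0⊕0⊕0⊕0⊕0⊕1⊕0⊕0⊕1⊕0⊕1⊕1⊕0⊕1⊕0 = 1
p2 (pos 2,3,6,7,10,11,14,15,18,19,22,23,26,27,30,31): XOR of data positions = 0⊕1⊕0⊕0⊕0⊕0⊕0⊕1⊕1⊕0⊕1⊕1⊕0⊕1⊕0 = 0
p4 (pos 4,5,6,7,12,13,14,15,20,21,22,23,28,29,30,31): XOR of data positions = 0⊕1⊕0⊕1⊕1⊕0⊕0⊕1⊕0⊕0⊕1⊕0⊕1⊕1⊕0 = 1
p8 (pos 8,9,10,11,12,13,14,15,24,25,26,27,28,29,30,31): XOR of data positions = 0⊕0⊕0⊕1⊕1⊕0⊕0⊕0⊕1⊕1⊕0⊕0⊕1⊕1⊕0 = 0
p16 (pos 16,17,18,19,20,21,22,23,24,25,26,27,28,29,30,31): XOR of data positions = 0⊕1⊕1⊕1⊕0⊕0⊕1⊕0⊕1⊕1⊕0⊕0⊕1⊕1⊕0 = 0
Codeword: 1001010000011000011100101100110

1001010000011000011100101100110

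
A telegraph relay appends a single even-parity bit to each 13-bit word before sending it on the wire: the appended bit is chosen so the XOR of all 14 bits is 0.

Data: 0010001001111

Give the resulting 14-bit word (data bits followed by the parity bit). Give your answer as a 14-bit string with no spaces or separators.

00100010011110

XOR of the 13 data bits: 0⊕0⊕1⊕0⊕0⊕0⊕1⊕0⊕0⊕1⊕1⊕1⊕1 = 0
Parity bit = 0 (so all 14 bits XOR to 0).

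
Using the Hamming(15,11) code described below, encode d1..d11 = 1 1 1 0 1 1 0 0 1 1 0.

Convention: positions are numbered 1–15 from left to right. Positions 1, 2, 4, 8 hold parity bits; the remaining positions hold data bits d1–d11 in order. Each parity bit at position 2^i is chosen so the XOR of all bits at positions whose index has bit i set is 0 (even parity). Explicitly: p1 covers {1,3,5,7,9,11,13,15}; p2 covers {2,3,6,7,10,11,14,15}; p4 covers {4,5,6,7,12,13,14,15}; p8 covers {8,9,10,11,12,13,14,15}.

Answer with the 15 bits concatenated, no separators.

Place data at non-parity positions: p1 p2 1 p4 1 1 0 p8 1 1 0 0 1 1 0
p1 (pos 1,3,5,7,9,11,13,15): XOR of data positions = 1⊕1⊕0⊕1⊕0⊕1⊕0 = 0
p2 (pos 2,3,6,7,10,11,14,15): XOR of data positions = 1⊕1⊕0⊕1⊕0⊕1⊕0 = 0
p4 (pos 4,5,6,7,12,13,14,15): XOR of data positions = 1⊕1⊕0⊕0⊕1⊕1⊕0 = 0
p8 (pos 8,9,10,11,12,13,14,15): XOR of data positions = 1⊕1⊕0⊕0⊕1⊕1⊕0 = 0
Codeword: 001011001100110

001011001100110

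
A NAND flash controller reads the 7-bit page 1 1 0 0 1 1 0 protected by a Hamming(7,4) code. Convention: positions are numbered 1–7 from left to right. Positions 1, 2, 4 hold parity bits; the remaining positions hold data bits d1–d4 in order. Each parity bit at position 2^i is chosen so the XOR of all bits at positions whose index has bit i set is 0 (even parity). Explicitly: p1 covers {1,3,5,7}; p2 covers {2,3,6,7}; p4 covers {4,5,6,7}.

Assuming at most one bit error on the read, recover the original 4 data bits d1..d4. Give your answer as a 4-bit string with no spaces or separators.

s1 (pos 1,3,5,7): 1⊕0⊕1⊕0 = 0
s2 (pos 2,3,6,7): 1⊕0⊕1⊕0 = 0
s4 (pos 4,5,6,7): 0⊕1⊕1⊕0 = 0
Syndrome s4…s1 = 000 → no error.
Read data bits from positions 3,5,6,7: 0110

0110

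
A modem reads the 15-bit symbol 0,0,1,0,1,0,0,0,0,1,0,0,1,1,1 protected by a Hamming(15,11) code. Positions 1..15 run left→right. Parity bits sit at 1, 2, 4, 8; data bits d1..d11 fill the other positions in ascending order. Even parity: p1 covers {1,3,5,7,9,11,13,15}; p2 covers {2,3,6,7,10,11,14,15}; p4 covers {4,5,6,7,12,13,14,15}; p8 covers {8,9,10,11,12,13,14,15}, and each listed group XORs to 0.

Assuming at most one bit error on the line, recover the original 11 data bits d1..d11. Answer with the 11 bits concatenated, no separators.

11000100111

s1 (pos 1,3,5,7,9,11,13,15): 0⊕1⊕1⊕0⊕0⊕0⊕1⊕1 = 0
s2 (pos 2,3,6,7,10,11,14,15): 0⊕1⊕0⊕0⊕1⊕0⊕1⊕1 = 0
s4 (pos 4,5,6,7,12,13,14,15): 0⊕1⊕0⊕0⊕0⊕1⊕1⊕1 = 0
s8 (pos 8,9,10,11,12,13,14,15): 0⊕0⊕1⊕0⊕0⊕1⊕1⊕1 = 0
Syndrome s8…s1 = 0000 → no error.
Read data bits from positions 3,5,6,7,9,10,11,12,13,14,15: 11000100111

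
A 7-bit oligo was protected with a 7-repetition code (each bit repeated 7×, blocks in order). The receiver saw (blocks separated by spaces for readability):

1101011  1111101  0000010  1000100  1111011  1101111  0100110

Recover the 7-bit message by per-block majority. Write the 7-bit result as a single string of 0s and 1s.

1100110

Block 1 (1101011): 5 ones → 1
Block 2 (1111101): 6 ones → 1
Block 3 (0000010): 1 one → 0
Block 4 (1000100): 2 ones → 0
Block 5 (1111011): 6 ones → 1
Block 6 (1101111): 6 ones → 1
Block 7 (0100110): 3 ones → 0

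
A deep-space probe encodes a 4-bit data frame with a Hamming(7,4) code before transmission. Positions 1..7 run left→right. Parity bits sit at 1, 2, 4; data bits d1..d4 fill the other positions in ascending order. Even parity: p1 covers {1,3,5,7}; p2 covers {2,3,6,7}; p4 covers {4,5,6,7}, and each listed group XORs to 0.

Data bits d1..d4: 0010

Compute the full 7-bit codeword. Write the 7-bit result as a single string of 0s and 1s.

0101010

Place data at non-parity positions: p1 p2 0 p4 0 1 0
p1 (pos 1,3,5,7): XOR of data positions = 0⊕0⊕0 = 0
p2 (pos 2,3,6,7): XOR of data positions = 0⊕1⊕0 = 1
p4 (pos 4,5,6,7): XOR of data positions = 0⊕1⊕0 = 1
Codeword: 0101010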